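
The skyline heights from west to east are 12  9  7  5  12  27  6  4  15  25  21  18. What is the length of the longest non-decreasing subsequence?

Let dp[i] be the length of the longest such subsequence ending at index i:
i:      1  2  3  4  5  6  7  8  9 10 11 12
a[i]:  12  9  7  5 12 27  6  4 15 25 21 18
dp:     1  1  1  1  2  3  2  1  3  4  4  4
Maximum dp value is 4.

4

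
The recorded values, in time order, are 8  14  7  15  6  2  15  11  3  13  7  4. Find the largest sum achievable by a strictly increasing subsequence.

37

Let S[i] be the best sum of a strictly increasing subsequence ending at i:
i:      1  2  3  4  5  6  7  8  9 10 11 12
a[i]:   8 14  7 15  6  2 15 11  3 13  7  4
S:      8 22  7 37  6  2 37 19  5 32 13  9
Maximum is 37 (e.g. 8 + 14 + 15).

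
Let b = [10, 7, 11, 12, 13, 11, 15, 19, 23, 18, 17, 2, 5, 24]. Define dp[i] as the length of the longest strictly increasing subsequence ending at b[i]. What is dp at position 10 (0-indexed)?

dp[i] = 1 + max{dp[j] : j<i, b[j]<b[i]} (or 1 if no such j):
i:      0  1  2  3  4  5  6  7  8  9 10 11 12 13
b[i]:  10  7 11 12 13 11 15 19 23 18 17  2  5 24
dp:     1  1  2  3  4  2  5  6  7  6  6  1  2  8
At index 10 the value is 6.

6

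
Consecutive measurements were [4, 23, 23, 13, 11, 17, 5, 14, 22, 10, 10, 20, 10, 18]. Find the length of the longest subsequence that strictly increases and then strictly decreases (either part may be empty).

inc[i] = longest strictly increasing subsequence ending at i; dec[i] = longest strictly decreasing subsequence starting at i:
i:      1  2  3  4  5  6  7  8  9 10 11 12 13 14
a[i]:   4 23 23 13 11 17  5 14 22 10 10 20 10 18
inc:    1  2  2  2  2  3  2  3  4  3  3  4  3  4
dec:    1  4  4  3  2  3  1  2  3  1  1  2  1  1
Best peak at i=9 (value 22): inc=4, dec=3, length 4+3−1 = 6.

6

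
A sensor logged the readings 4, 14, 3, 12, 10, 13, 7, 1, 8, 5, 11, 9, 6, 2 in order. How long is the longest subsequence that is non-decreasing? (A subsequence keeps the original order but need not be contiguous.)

4

Let dp[i] be the length of the longest such subsequence ending at index i:
i:      1  2  3  4  5  6  7  8  9 10 11 12 13 14
a[i]:   4 14  3 12 10 13  7  1  8  5 11  9  6  2
dp:     1  2  1  2  2  3  2  1  3  2  4  4  3  2
Maximum dp value is 4.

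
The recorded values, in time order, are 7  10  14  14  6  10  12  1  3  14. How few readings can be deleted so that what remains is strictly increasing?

Fewest deletions = n − (longest strictly increasing subsequence).
Patience tails:
7 → extends → [7]
10 → extends → [7, 10]
14 → extends → [7, 10, 14]
14 → already a tail → [7, 10, 14]
6 → replaces 7 → [6, 10, 14]
10 → already a tail → [6, 10, 14]
12 → replaces 14 → [6, 10, 12]
1 → replaces 6 → [1, 10, 12]
3 → replaces 10 → [1, 3, 12]
14 → extends → [1, 3, 12, 14]
Longest strictly increasing subsequence has length 4, so deletions = 10 − 4 = 6.

6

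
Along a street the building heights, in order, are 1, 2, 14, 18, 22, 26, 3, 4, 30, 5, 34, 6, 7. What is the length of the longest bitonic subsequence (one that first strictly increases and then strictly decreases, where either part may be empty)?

9

inc[i] = longest strictly increasing subsequence ending at i; dec[i] = longest strictly decreasing subsequence starting at i:
i:      1  2  3  4  5  6  7  8  9 10 11 12 13
a[i]:   1  2 14 18 22 26  3  4 30  5 34  6  7
inc:    1  2  3  4  5  6  3  4  7  5  8  6  7
dec:    1  1  2  2  2  2  1  1  2  1  2  1  1
Best peak at i=11 (value 34): inc=8, dec=2, length 8+2−1 = 9.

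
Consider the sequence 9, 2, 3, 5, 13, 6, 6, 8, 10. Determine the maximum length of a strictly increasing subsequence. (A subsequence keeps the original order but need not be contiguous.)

6

Let dp[i] be the length of the longest such subsequence ending at index i:
i:      1  2  3  4  5  6  7  8  9
a[i]:   9  2  3  5 13  6  6  8 10
dp:     1  1  2  3  4  4  4  5  6
Maximum dp value is 6.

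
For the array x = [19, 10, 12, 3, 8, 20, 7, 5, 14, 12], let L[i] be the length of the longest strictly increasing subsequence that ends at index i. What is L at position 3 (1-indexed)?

dp[i] = 1 + max{dp[j] : j<i, x[j]<x[i]} (or 1 if no such j):
i:      1  2  3  4  5  6  7  8  9 10
x[i]:  19 10 12  3  8 20  7  5 14 12
dp:     1  1  2  1  2  3  2  2  3  3
At index 3 the value is 2.

2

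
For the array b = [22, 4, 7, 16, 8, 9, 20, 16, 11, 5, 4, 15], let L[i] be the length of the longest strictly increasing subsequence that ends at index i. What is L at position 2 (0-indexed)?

2

dp[i] = 1 + max{dp[j] : j<i, b[j]<b[i]} (or 1 if no such j):
i:      0  1  2  3  4  5  6  7  8  9 10 11
b[i]:  22  4  7 16  8  9 20 16 11  5  4 15
dp:     1  1  2  3  3  4  5  5  5  2  1  6
At index 2 the value is 2.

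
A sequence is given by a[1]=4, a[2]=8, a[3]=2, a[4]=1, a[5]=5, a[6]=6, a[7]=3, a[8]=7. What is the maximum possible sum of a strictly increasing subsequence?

Let S[i] be the best sum of a strictly increasing subsequence ending at i:
i:      1  2  3  4  5  6  7  8
a[i]:   4  8  2  1  5  6  3  7
S:      4 12  2  1  9 15  5 22
Maximum is 22 (e.g. 4 + 5 + 6 + 7).

22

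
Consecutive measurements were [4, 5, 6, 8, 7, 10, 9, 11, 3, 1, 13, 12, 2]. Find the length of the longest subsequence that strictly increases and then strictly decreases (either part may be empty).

inc[i] = longest strictly increasing subsequence ending at i; dec[i] = longest strictly decreasing subsequence starting at i:
i:      1  2  3  4  5  6  7  8  9 10 11 12 13
a[i]:   4  5  6  8  7 10  9 11  3  1 13 12  2
inc:    1  2  3  4  4  5  5  6  1  1  7  7  2
dec:    3  3  3  4  3  4  3  3  2  1  3  2  1
Best peak at i=11 (value 13): inc=7, dec=3, length 7+3−1 = 9.

9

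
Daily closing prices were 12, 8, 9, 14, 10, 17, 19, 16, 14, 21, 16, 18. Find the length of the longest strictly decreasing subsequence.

Negate each value so 'decreasing' becomes 'increasing', then run patience tails on the negated sequence:
-12 → extends → [-12]
-8 → extends → [-12, -8]
-9 → replaces -8 → [-12, -9]
-14 → replaces -12 → [-14, -9]
-10 → replaces -9 → [-14, -10]
-17 → replaces -14 → [-17, -10]
-19 → replaces -17 → [-19, -10]
-16 → replaces -10 → [-19, -16]
-14 → extends → [-19, -16, -14]
-21 → replaces -19 → [-21, -16, -14]
-16 → already a tail → [-21, -16, -14]
-18 → replaces -16 → [-21, -18, -14]
Three tails, so the longest strictly decreasing subsequence of the original has length 3.

3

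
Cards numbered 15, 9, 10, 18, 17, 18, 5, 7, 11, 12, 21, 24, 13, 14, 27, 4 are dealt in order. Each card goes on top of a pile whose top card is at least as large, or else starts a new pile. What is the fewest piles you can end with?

7

The minimum number of non-increasing subsequences covering a sequence equals the length of its longest strictly increasing subsequence.
LIS length is 7 (e.g. 9, 10, 17, 18, 21, 24, 27), so 7 piles are needed.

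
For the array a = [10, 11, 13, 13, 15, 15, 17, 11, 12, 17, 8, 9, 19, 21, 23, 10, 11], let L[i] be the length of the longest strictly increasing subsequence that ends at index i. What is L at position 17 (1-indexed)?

4

dp[i] = 1 + max{dp[j] : j<i, a[j]<a[i]} (or 1 if no such j):
i:      1  2  3  4  5  6  7  8  9 10 11 12 13 14 15 16 17
a[i]:  10 11 13 13 15 15 17 11 12 17  8  9 19 21 23 10 11
dp:     1  2  3  3  4  4  5  2  3  5  1  2  6  7  8  3  4
At index 17 the value is 4.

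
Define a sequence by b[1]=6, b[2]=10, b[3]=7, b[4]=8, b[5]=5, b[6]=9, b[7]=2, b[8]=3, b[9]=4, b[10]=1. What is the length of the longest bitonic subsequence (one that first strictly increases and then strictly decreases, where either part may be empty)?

6

inc[i] = longest strictly increasing subsequence ending at i; dec[i] = longest strictly decreasing subsequence starting at i:
i:      1  2  3  4  5  6  7  8  9 10
b[i]:   6 10  7  8  5  9  2  3  4  1
inc:    1  2  2  3  1  4  1  2  3  1
dec:    4  5  4  4  3  3  2  2  2  1
Best peak at i=2 (value 10): inc=2, dec=5, length 2+5−1 = 6.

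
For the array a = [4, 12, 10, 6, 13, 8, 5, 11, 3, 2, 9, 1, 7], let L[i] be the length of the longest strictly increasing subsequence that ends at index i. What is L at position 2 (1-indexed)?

dp[i] = 1 + max{dp[j] : j<i, a[j]<a[i]} (or 1 if no such j):
i:      1  2  3  4  5  6  7  8  9 10 11 12 13
a[i]:   4 12 10  6 13  8  5 11  3  2  9  1  7
dp:     1  2  2  2  3  3  2  4  1  1  4  1  3
At index 2 the value is 2.

2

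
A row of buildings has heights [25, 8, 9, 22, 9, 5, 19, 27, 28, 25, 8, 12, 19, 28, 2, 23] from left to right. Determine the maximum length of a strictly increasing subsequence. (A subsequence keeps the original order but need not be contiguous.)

5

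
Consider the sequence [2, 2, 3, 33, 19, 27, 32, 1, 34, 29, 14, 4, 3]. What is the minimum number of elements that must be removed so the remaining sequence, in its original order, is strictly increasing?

Fewest deletions = n − (longest strictly increasing subsequence).
Patience tails:
2 → extends → [2]
2 → already a tail → [2]
3 → extends → [2, 3]
33 → extends → [2, 3, 33]
19 → replaces 33 → [2, 3, 19]
27 → extends → [2, 3, 19, 27]
32 → extends → [2, 3, 19, 27, 32]
1 → replaces 2 → [1, 3, 19, 27, 32]
34 → extends → [1, 3, 19, 27, 32, 34]
29 → replaces 32 → [1, 3, 19, 27, 29, 34]
14 → replaces 19 → [1, 3, 14, 27, 29, 34]
4 → replaces 14 → [1, 3, 4, 27, 29, 34]
3 → already a tail → [1, 3, 4, 27, 29, 34]
Longest strictly increasing subsequence has length 6, so deletions = 13 − 6 = 7.

7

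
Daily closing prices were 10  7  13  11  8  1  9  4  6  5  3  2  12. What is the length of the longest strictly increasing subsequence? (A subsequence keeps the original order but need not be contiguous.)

4

Track the smallest tail for each achievable length (strict):
10 → extends → [10]
7 → replaces 10 → [7]
13 → extends → [7, 13]
11 → replaces 13 → [7, 11]
8 → replaces 11 → [7, 8]
1 → replaces 7 → [1, 8]
9 → extends → [1, 8, 9]
4 → replaces 8 → [1, 4, 9]
6 → replaces 9 → [1, 4, 6]
5 → replaces 6 → [1, 4, 5]
3 → replaces 4 → [1, 3, 5]
2 → replaces 3 → [1, 2, 5]
12 → extends → [1, 2, 5, 12]
Four tails, so the longest strictly increasing subsequence has length 4 (e.g. 7, 8, 9, 12).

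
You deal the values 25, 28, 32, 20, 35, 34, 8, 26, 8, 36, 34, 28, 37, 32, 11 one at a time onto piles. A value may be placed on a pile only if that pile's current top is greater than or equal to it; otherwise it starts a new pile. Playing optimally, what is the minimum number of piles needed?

6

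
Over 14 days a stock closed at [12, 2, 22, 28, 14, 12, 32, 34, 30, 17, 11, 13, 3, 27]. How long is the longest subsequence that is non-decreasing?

5

Let dp[i] be the length of the longest such subsequence ending at index i:
i:      1  2  3  4  5  6  7  8  9 10 11 12 13 14
a[i]:  12  2 22 28 14 12 32 34 30 17 11 13  3 27
dp:     1  1  2  3  2  2  4  5  4  3  2  3  2  4
Maximum dp value is 5.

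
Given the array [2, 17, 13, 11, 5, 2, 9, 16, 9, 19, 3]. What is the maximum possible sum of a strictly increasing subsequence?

Let S[i] be the best sum of a strictly increasing subsequence ending at i:
i:      1  2  3  4  5  6  7  8  9 10 11
a[i]:   2 17 13 11  5  2  9 16  9 19  3
S:      2 19 15 13  7  2 16 32 16 51  5
Maximum is 51 (e.g. 2 + 5 + 9 + 16 + 19).

51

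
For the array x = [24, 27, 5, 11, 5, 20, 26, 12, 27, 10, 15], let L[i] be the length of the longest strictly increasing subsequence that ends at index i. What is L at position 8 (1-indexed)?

dp[i] = 1 + max{dp[j] : j<i, x[j]<x[i]} (or 1 if no such j):
i:      1  2  3  4  5  6  7  8  9 10 11
x[i]:  24 27  5 11  5 20 26 12 27 10 15
dp:     1  2  1  2  1  3  4  3  5  2  4
At index 8 the value is 3.

3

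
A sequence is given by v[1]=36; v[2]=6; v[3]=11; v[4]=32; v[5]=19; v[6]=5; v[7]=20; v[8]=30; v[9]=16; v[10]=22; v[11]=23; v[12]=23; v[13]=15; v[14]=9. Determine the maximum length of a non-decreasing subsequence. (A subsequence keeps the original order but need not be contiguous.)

7

Track the smallest tail for each achievable length (allowing ties):
36 → extends → [36]
6 → replaces 36 → [6]
11 → extends → [6, 11]
32 → extends → [6, 11, 32]
19 → replaces 32 → [6, 11, 19]
5 → replaces 6 → [5, 11, 19]
20 → extends → [5, 11, 19, 20]
30 → extends → [5, 11, 19, 20, 30]
16 → replaces 19 → [5, 11, 16, 20, 30]
22 → replaces 30 → [5, 11, 16, 20, 22]
23 → extends → [5, 11, 16, 20, 22, 23]
23 → extends → [5, 11, 16, 20, 22, 23, 23]
15 → replaces 16 → [5, 11, 15, 20, 22, 23, 23]
9 → replaces 11 → [5, 9, 15, 20, 22, 23, 23]
Seven tails, so the longest non-decreasing subsequence has length 7 (e.g. 6, 11, 19, 20, 22, 23, 23).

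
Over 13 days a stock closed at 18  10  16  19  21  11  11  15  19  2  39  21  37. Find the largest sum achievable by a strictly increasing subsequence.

113

Let S[i] be the best sum of a strictly increasing subsequence ending at i:
i:       1   2   3   4   5   6   7   8   9  10  11  12  13
a[i]:   18  10  16  19  21  11  11  15  19   2  39  21  37
S:      18  10  26  45  66  21  21  36  55   2 105  76 113
Maximum is 113 (e.g. 10 + 11 + 15 + 19 + 21 + 37).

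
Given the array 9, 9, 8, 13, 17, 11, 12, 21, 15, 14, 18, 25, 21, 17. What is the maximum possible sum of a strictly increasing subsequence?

Let S[i] be the best sum of a strictly increasing subsequence ending at i:
i:      1  2  3  4  5  6  7  8  9 10 11 12 13 14
a[i]:   9  9  8 13 17 11 12 21 15 14 18 25 21 17
S:      9  9  8 22 39 20 32 60 47 46 65 90 86 64
Maximum is 90 (e.g. 9 + 11 + 12 + 15 + 18 + 25).

90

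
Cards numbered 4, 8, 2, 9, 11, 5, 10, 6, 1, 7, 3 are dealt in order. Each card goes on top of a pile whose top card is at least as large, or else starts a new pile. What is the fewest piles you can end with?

4

The minimum number of non-increasing subsequences covering a sequence equals the length of its longest strictly increasing subsequence.
LIS length is 4 (e.g. 4, 8, 9, 11), so 4 piles are needed.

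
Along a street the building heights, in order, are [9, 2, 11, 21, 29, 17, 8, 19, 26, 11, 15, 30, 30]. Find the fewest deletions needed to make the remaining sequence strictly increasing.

7

Fewest deletions = n − (longest strictly increasing subsequence).
Patience tails:
9 → extends → [9]
2 → replaces 9 → [2]
11 → extends → [2, 11]
21 → extends → [2, 11, 21]
29 → extends → [2, 11, 21, 29]
17 → replaces 21 → [2, 11, 17, 29]
8 → replaces 11 → [2, 8, 17, 29]
19 → replaces 29 → [2, 8, 17, 19]
26 → extends → [2, 8, 17, 19, 26]
11 → replaces 17 → [2, 8, 11, 19, 26]
15 → replaces 19 → [2, 8, 11, 15, 26]
30 → extends → [2, 8, 11, 15, 26, 30]
30 → already a tail → [2, 8, 11, 15, 26, 30]
Longest strictly increasing subsequence has length 6, so deletions = 13 − 6 = 7.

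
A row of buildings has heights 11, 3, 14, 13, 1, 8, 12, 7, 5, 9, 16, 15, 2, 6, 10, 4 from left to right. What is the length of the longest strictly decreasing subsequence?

6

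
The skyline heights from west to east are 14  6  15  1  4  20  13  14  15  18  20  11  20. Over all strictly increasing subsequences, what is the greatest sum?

86

Let S[i] be the best sum of a strictly increasing subsequence ending at i:
i:      1  2  3  4  5  6  7  8  9 10 11 12 13
a[i]:  14  6 15  1  4 20 13 14 15 18 20 11 20
S:     14  6 29  1  5 49 19 33 48 66 86 17 86
Maximum is 86 (e.g. 6 + 13 + 14 + 15 + 18 + 20).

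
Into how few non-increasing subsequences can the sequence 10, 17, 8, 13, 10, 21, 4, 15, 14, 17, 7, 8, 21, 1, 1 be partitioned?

Place each on the leftmost legal pile:
10 → new pile 1 (tops now [10])
17 → new pile 2 (tops now [10, 17])
8 → pile 1 (tops now [8, 17])
13 → pile 2 (tops now [8, 13])
10 → pile 2 (tops now [8, 10])
21 → new pile 3 (tops now [8, 10, 21])
4 → pile 1 (tops now [4, 10, 21])
15 → pile 3 (tops now [4, 10, 15])
14 → pile 3 (tops now [4, 10, 14])
17 → new pile 4 (tops now [4, 10, 14, 17])
7 → pile 2 (tops now [4, 7, 14, 17])
8 → pile 3 (tops now [4, 7, 8, 17])
21 → new pile 5 (tops now [4, 7, 8, 17, 21])
1 → pile 1 (tops now [1, 7, 8, 17, 21])
1 → pile 1 (tops now [1, 7, 8, 17, 21])
Five piles.

5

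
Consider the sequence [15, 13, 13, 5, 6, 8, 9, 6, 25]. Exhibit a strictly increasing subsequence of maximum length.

Patience tails give the LIS length; then backtrack through the dp parents:
15 → extends → [15]
13 → replaces 15 → [13]
13 → already a tail → [13]
5 → replaces 13 → [5]
6 → extends → [5, 6]
8 → extends → [5, 6, 8]
9 → extends → [5, 6, 8, 9]
6 → already a tail → [5, 6, 8, 9]
25 → extends → [5, 6, 8, 9, 25]
Length 5; one witness is 5, 6, 8, 9, 25.

5, 6, 8, 9, 25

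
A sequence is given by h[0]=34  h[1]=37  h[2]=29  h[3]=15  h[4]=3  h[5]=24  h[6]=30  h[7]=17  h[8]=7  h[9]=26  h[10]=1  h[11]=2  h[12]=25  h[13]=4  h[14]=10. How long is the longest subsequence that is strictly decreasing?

Let dp[i] be the longest strictly decreasing subsequence ending at i:
i:      0  1  2  3  4  5  6  7  8  9 10 11 12 13 14
h[i]:  34 37 29 15  3 24 30 17  7 26  1  2 25  4 10
dp:     1  1  2  3  4  3  2  4  5  3  6  6  4  6  5
Maximum is 6.

6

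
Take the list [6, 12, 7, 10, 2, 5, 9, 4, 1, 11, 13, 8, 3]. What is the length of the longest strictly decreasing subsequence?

5

Negate each value so 'decreasing' becomes 'increasing', then run patience tails on the negated sequence:
-6 → extends → [-6]
-12 → replaces -6 → [-12]
-7 → extends → [-12, -7]
-10 → replaces -7 → [-12, -10]
-2 → extends → [-12, -10, -2]
-5 → replaces -2 → [-12, -10, -5]
-9 → replaces -5 → [-12, -10, -9]
-4 → extends → [-12, -10, -9, -4]
-1 → extends → [-12, -10, -9, -4, -1]
-11 → replaces -10 → [-12, -11, -9, -4, -1]
-13 → replaces -12 → [-13, -11, -9, -4, -1]
-8 → replaces -4 → [-13, -11, -9, -8, -1]
-3 → replaces -1 → [-13, -11, -9, -8, -3]
Five tails, so the longest strictly decreasing subsequence of the original has length 5.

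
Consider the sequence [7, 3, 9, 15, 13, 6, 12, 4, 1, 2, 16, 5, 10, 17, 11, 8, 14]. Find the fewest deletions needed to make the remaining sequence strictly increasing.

Fewest deletions = n − (longest strictly increasing subsequence).
Patience tails:
7 → extends → [7]
3 → replaces 7 → [3]
9 → extends → [3, 9]
15 → extends → [3, 9, 15]
13 → replaces 15 → [3, 9, 13]
6 → replaces 9 → [3, 6, 13]
12 → replaces 13 → [3, 6, 12]
4 → replaces 6 → [3, 4, 12]
1 → replaces 3 → [1, 4, 12]
2 → replaces 4 → [1, 2, 12]
16 → extends → [1, 2, 12, 16]
5 → replaces 12 → [1, 2, 5, 16]
10 → replaces 16 → [1, 2, 5, 10]
17 → extends → [1, 2, 5, 10, 17]
11 → replaces 17 → [1, 2, 5, 10, 11]
8 → replaces 10 → [1, 2, 5, 8, 11]
14 → extends → [1, 2, 5, 8, 11, 14]
Longest strictly increasing subsequence has length 6, so deletions = 17 − 6 = 11.

11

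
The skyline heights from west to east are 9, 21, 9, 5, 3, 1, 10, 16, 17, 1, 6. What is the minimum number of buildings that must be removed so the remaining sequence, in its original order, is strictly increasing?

7

Fewest deletions = n − (longest strictly increasing subsequence).
i:      1  2  3  4  5  6  7  8  9 10 11
a[i]:   9 21  9  5  3  1 10 16 17  1  6
dp:     1  2  1  1  1  1  2  3  4  1  2
max dp = 4, so deletions = 11 − 4 = 7.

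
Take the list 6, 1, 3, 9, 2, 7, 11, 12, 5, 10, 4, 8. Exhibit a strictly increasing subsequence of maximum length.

Patience tails give the LIS length; then backtrack through the dp parents:
6 → extends → [6]
1 → replaces 6 → [1]
3 → extends → [1, 3]
9 → extends → [1, 3, 9]
2 → replaces 3 → [1, 2, 9]
7 → replaces 9 → [1, 2, 7]
11 → extends → [1, 2, 7, 11]
12 → extends → [1, 2, 7, 11, 12]
5 → replaces 7 → [1, 2, 5, 11, 12]
10 → replaces 11 → [1, 2, 5, 10, 12]
4 → replaces 5 → [1, 2, 4, 10, 12]
8 → replaces 10 → [1, 2, 4, 8, 12]
Length 5; one witness is 1, 3, 9, 11, 12.

1, 3, 9, 11, 12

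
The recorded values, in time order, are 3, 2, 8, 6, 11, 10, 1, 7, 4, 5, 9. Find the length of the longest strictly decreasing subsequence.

4

Let dp[i] be the longest strictly decreasing subsequence ending at i:
i:      1  2  3  4  5  6  7  8  9 10 11
a[i]:   3  2  8  6 11 10  1  7  4  5  9
dp:     1  2  1  2  1  2  3  3  4  4  3
Maximum is 4.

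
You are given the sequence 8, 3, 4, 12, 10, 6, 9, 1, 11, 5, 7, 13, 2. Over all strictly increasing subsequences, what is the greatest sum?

46

Let S[i] be the best sum of a strictly increasing subsequence ending at i:
i:      1  2  3  4  5  6  7  8  9 10 11 12 13
a[i]:   8  3  4 12 10  6  9  1 11  5  7 13  2
S:      8  3  7 20 18 13 22  1 33 12 20 46  3
Maximum is 46 (e.g. 3 + 4 + 6 + 9 + 11 + 13).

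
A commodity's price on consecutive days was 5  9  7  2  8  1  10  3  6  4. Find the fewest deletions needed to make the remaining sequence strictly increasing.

6

Fewest deletions = n − (longest strictly increasing subsequence).
Patience tails:
5 → extends → [5]
9 → extends → [5, 9]
7 → replaces 9 → [5, 7]
2 → replaces 5 → [2, 7]
8 → extends → [2, 7, 8]
1 → replaces 2 → [1, 7, 8]
10 → extends → [1, 7, 8, 10]
3 → replaces 7 → [1, 3, 8, 10]
6 → replaces 8 → [1, 3, 6, 10]
4 → replaces 6 → [1, 3, 4, 10]
Longest strictly increasing subsequence has length 4, so deletions = 10 − 4 = 6.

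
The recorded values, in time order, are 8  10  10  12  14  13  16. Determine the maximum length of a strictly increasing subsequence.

5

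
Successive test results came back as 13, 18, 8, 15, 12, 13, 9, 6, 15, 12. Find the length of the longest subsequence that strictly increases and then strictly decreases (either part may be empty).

6

inc[i] = longest strictly increasing subsequence ending at i; dec[i] = longest strictly decreasing subsequence starting at i:
i:      1  2  3  4  5  6  7  8  9 10
a[i]:  13 18  8 15 12 13  9  6 15 12
inc:    1  2  1  2  2  3  2  1  4  3
dec:    4  5  2  4  3  3  2  1  2  1
Best peak at i=2 (value 18): inc=2, dec=5, length 2+5−1 = 6.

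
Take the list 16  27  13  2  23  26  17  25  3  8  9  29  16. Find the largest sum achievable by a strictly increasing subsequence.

94

Let S[i] be the best sum of a strictly increasing subsequence ending at i:
i:      1  2  3  4  5  6  7  8  9 10 11 12 13
a[i]:  16 27 13  2 23 26 17 25  3  8  9 29 16
S:     16 43 13  2 39 65 33 64  5 13 22 94 38
Maximum is 94 (e.g. 16 + 23 + 26 + 29).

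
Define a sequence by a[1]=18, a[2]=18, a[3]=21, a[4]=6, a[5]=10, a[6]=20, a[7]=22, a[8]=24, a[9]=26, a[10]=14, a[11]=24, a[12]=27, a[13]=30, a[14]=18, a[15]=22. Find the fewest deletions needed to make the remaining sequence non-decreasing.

Fewest deletions = n − (longest non-decreasing subsequence).
Patience tails:
18 → extends → [18]
18 → extends → [18, 18]
21 → extends → [18, 18, 21]
6 → replaces 18 → [6, 18, 21]
10 → replaces 18 → [6, 10, 21]
20 → replaces 21 → [6, 10, 20]
22 → extends → [6, 10, 20, 22]
24 → extends → [6, 10, 20, 22, 24]
26 → extends → [6, 10, 20, 22, 24, 26]
14 → replaces 20 → [6, 10, 14, 22, 24, 26]
24 → replaces 26 → [6, 10, 14, 22, 24, 24]
27 → extends → [6, 10, 14, 22, 24, 24, 27]
30 → extends → [6, 10, 14, 22, 24, 24, 27, 30]
18 → replaces 22 → [6, 10, 14, 18, 24, 24, 27, 30]
22 → replaces 24 → [6, 10, 14, 18, 22, 24, 27, 30]
Longest non-decreasing subsequence has length 8, so deletions = 15 − 8 = 7.

7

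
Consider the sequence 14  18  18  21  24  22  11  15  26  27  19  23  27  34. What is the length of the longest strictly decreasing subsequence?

3

Let dp[i] be the longest strictly decreasing subsequence ending at i:
i:      1  2  3  4  5  6  7  8  9 10 11 12 13 14
a[i]:  14 18 18 21 24 22 11 15 26 27 19 23 27 34
dp:     1  1  1  1  1  2  3  3  1  1  3  2  1  1
Maximum is 3.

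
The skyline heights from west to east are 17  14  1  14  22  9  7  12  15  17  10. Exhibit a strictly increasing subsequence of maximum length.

1, 9, 12, 15, 17

Patience tails give the LIS length; then backtrack through the dp parents:
17 → extends → [17]
14 → replaces 17 → [14]
1 → replaces 14 → [1]
14 → extends → [1, 14]
22 → extends → [1, 14, 22]
9 → replaces 14 → [1, 9, 22]
7 → replaces 9 → [1, 7, 22]
12 → replaces 22 → [1, 7, 12]
15 → extends → [1, 7, 12, 15]
17 → extends → [1, 7, 12, 15, 17]
10 → replaces 12 → [1, 7, 10, 15, 17]
Length 5; one witness is 1, 9, 12, 15, 17.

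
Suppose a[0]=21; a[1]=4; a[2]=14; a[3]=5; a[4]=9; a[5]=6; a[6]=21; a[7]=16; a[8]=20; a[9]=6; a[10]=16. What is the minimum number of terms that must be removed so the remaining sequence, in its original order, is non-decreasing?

Fewest deletions = n − (longest non-decreasing subsequence).
Patience tails:
21 → extends → [21]
4 → replaces 21 → [4]
14 → extends → [4, 14]
5 → replaces 14 → [4, 5]
9 → extends → [4, 5, 9]
6 → replaces 9 → [4, 5, 6]
21 → extends → [4, 5, 6, 21]
16 → replaces 21 → [4, 5, 6, 16]
20 → extends → [4, 5, 6, 16, 20]
6 → replaces 16 → [4, 5, 6, 6, 20]
16 → replaces 20 → [4, 5, 6, 6, 16]
Longest non-decreasing subsequence has length 5, so deletions = 11 − 5 = 6.

6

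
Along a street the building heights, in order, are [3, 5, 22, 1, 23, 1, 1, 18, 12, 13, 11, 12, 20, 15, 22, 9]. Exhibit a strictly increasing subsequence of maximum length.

3, 5, 12, 13, 20, 22

Patience tails give the LIS length; then backtrack through the dp parents:
3 → extends → [3]
5 → extends → [3, 5]
22 → extends → [3, 5, 22]
1 → replaces 3 → [1, 5, 22]
23 → extends → [1, 5, 22, 23]
1 → already a tail → [1, 5, 22, 23]
1 → already a tail → [1, 5, 22, 23]
18 → replaces 22 → [1, 5, 18, 23]
12 → replaces 18 → [1, 5, 12, 23]
13 → replaces 23 → [1, 5, 12, 13]
11 → replaces 12 → [1, 5, 11, 13]
12 → replaces 13 → [1, 5, 11, 12]
20 → extends → [1, 5, 11, 12, 20]
15 → replaces 20 → [1, 5, 11, 12, 15]
22 → extends → [1, 5, 11, 12, 15, 22]
9 → replaces 11 → [1, 5, 9, 12, 15, 22]
Length 6; one witness is 3, 5, 12, 13, 20, 22.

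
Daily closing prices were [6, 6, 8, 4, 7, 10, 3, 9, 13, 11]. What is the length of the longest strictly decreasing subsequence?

3

Negate each value so 'decreasing' becomes 'increasing', then run patience tails on the negated sequence:
-6 → extends → [-6]
-6 → already a tail → [-6]
-8 → replaces -6 → [-8]
-4 → extends → [-8, -4]
-7 → replaces -4 → [-8, -7]
-10 → replaces -8 → [-10, -7]
-3 → extends → [-10, -7, -3]
-9 → replaces -7 → [-10, -9, -3]
-13 → replaces -10 → [-13, -9, -3]
-11 → replaces -9 → [-13, -11, -3]
Three tails, so the longest strictly decreasing subsequence of the original has length 3.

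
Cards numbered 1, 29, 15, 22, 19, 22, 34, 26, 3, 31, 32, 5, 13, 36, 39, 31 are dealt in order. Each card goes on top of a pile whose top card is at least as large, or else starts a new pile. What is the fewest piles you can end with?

9

Place each on the leftmost legal pile:
1 → new pile 1 (tops now [1])
29 → new pile 2 (tops now [1, 29])
15 → pile 2 (tops now [1, 15])
22 → new pile 3 (tops now [1, 15, 22])
19 → pile 3 (tops now [1, 15, 19])
22 → new pile 4 (tops now [1, 15, 19, 22])
34 → new pile 5 (tops now [1, 15, 19, 22, 34])
26 → pile 5 (tops now [1, 15, 19, 22, 26])
3 → pile 2 (tops now [1, 3, 19, 22, 26])
31 → new pile 6 (tops now [1, 3, 19, 22, 26, 31])
32 → new pile 7 (tops now [1, 3, 19, 22, 26, 31, 32])
5 → pile 3 (tops now [1, 3, 5, 22, 26, 31, 32])
13 → pile 4 (tops now [1, 3, 5, 13, 26, 31, 32])
36 → new pile 8 (tops now [1, 3, 5, 13, 26, 31, 32, 36])
39 → new pile 9 (tops now [1, 3, 5, 13, 26, 31, 32, 36, 39])
31 → pile 6 (tops now [1, 3, 5, 13, 26, 31, 32, 36, 39])
Nine piles.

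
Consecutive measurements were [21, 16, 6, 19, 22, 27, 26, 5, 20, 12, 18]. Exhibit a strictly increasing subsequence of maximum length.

16, 19, 22, 27

Patience tails give the LIS length; then backtrack through the dp parents:
21 → extends → [21]
16 → replaces 21 → [16]
6 → replaces 16 → [6]
19 → extends → [6, 19]
22 → extends → [6, 19, 22]
27 → extends → [6, 19, 22, 27]
26 → replaces 27 → [6, 19, 22, 26]
5 → replaces 6 → [5, 19, 22, 26]
20 → replaces 22 → [5, 19, 20, 26]
12 → replaces 19 → [5, 12, 20, 26]
18 → replaces 20 → [5, 12, 18, 26]
Length 4; one witness is 16, 19, 22, 27.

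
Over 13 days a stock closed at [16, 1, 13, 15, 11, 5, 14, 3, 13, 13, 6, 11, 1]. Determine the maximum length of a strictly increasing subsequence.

4

Let dp[i] be the length of the longest such subsequence ending at index i:
i:      1  2  3  4  5  6  7  8  9 10 11 12 13
a[i]:  16  1 13 15 11  5 14  3 13 13  6 11  1
dp:     1  1  2  3  2  2  3  2  3  3  3  4  1
Maximum dp value is 4.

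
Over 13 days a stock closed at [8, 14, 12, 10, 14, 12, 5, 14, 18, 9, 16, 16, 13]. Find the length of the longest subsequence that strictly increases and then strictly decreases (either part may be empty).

inc[i] = longest strictly increasing subsequence ending at i; dec[i] = longest strictly decreasing subsequence starting at i:
i:      1  2  3  4  5  6  7  8  9 10 11 12 13
a[i]:   8 14 12 10 14 12  5 14 18  9 16 16 13
inc:    1  2  2  2  3  3  1  4  5  2  5  5  4
dec:    2  4  3  2  3  2  1  2  3  1  2  2  1
Best peak at i=9 (value 18): inc=5, dec=3, length 5+3−1 = 7.

7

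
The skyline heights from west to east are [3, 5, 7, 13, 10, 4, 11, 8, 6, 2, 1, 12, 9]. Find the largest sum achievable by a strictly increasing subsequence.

48

Let S[i] be the best sum of a strictly increasing subsequence ending at i:
i:      1  2  3  4  5  6  7  8  9 10 11 12 13
a[i]:   3  5  7 13 10  4 11  8  6  2  1 12  9
S:      3  8 15 28 25  7 36 23 14  2  1 48 32
Maximum is 48 (e.g. 3 + 5 + 7 + 10 + 11 + 12).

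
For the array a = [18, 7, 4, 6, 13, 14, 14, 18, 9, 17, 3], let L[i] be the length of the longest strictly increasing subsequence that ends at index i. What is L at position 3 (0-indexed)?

dp[i] = 1 + max{dp[j] : j<i, a[j]<a[i]} (or 1 if no such j):
i:      0  1  2  3  4  5  6  7  8  9 10
a[i]:  18  7  4  6 13 14 14 18  9 17  3
dp:     1  1  1  2  3  4  4  5  3  5  1
At index 3 the value is 2.

2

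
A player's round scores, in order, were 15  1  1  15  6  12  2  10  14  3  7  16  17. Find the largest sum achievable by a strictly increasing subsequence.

Let S[i] be the best sum of a strictly increasing subsequence ending at i:
i:      1  2  3  4  5  6  7  8  9 10 11 12 13
a[i]:  15  1  1 15  6 12  2 10 14  3  7 16 17
S:     15  1  1 16  7 19  3 17 33  6 14 49 66
Maximum is 66 (e.g. 1 + 6 + 12 + 14 + 16 + 17).

66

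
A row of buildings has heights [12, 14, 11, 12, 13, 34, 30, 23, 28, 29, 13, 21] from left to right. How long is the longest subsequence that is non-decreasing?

6

Track the smallest tail for each achievable length (allowing ties):
12 → extends → [12]
14 → extends → [12, 14]
11 → replaces 12 → [11, 14]
12 → replaces 14 → [11, 12]
13 → extends → [11, 12, 13]
34 → extends → [11, 12, 13, 34]
30 → replaces 34 → [11, 12, 13, 30]
23 → replaces 30 → [11, 12, 13, 23]
28 → extends → [11, 12, 13, 23, 28]
29 → extends → [11, 12, 13, 23, 28, 29]
13 → replaces 23 → [11, 12, 13, 13, 28, 29]
21 → replaces 28 → [11, 12, 13, 13, 21, 29]
Six tails, so the longest non-decreasing subsequence has length 6 (e.g. 12, 12, 13, 23, 28, 29).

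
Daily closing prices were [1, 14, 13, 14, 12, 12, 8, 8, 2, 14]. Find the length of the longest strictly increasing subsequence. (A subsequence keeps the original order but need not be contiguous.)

Let dp[i] be the length of the longest such subsequence ending at index i:
i:      1  2  3  4  5  6  7  8  9 10
a[i]:   1 14 13 14 12 12  8  8  2 14
dp:     1  2  2  3  2  2  2  2  2  3
Maximum dp value is 3.

3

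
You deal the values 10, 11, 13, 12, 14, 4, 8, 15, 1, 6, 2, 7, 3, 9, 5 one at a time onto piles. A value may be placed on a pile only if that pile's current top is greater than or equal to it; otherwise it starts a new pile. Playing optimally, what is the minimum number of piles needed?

5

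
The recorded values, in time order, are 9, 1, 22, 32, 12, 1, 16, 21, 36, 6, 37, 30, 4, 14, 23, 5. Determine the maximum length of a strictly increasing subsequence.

Let dp[i] be the length of the longest such subsequence ending at index i:
i:      1  2  3  4  5  6  7  8  9 10 11 12 13 14 15 16
a[i]:   9  1 22 32 12  1 16 21 36  6 37 30  4 14 23  5
dp:     1  1  2  3  2  1  3  4  5  2  6  5  2  3  5  3
Maximum dp value is 6.

6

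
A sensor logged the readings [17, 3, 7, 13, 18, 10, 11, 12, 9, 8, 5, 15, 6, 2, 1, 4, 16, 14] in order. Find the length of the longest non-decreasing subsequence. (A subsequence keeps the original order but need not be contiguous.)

7

Let dp[i] be the length of the longest such subsequence ending at index i:
i:      1  2  3  4  5  6  7  8  9 10 11 12 13 14 15 16 17 18
a[i]:  17  3  7 13 18 10 11 12  9  8  5 15  6  2  1  4 16 14
dp:     1  1  2  3  4  3  4  5  3  3  2  6  3  1  1  2  7  6
Maximum dp value is 7.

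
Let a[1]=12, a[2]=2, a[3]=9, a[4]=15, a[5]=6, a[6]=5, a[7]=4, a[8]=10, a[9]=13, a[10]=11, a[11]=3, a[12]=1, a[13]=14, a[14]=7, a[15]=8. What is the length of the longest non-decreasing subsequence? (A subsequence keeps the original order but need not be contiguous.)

5

Track the smallest tail for each achievable length (allowing ties):
12 → extends → [12]
2 → replaces 12 → [2]
9 → extends → [2, 9]
15 → extends → [2, 9, 15]
6 → replaces 9 → [2, 6, 15]
5 → replaces 6 → [2, 5, 15]
4 → replaces 5 → [2, 4, 15]
10 → replaces 15 → [2, 4, 10]
13 → extends → [2, 4, 10, 13]
11 → replaces 13 → [2, 4, 10, 11]
3 → replaces 4 → [2, 3, 10, 11]
1 → replaces 2 → [1, 3, 10, 11]
14 → extends → [1, 3, 10, 11, 14]
7 → replaces 10 → [1, 3, 7, 11, 14]
8 → replaces 11 → [1, 3, 7, 8, 14]
Five tails, so the longest non-decreasing subsequence has length 5 (e.g. 2, 9, 10, 13, 14).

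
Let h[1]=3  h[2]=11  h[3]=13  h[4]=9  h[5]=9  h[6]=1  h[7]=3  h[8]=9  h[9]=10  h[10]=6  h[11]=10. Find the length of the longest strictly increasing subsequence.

4

Track the smallest tail for each achievable length (strict):
3 → extends → [3]
11 → extends → [3, 11]
13 → extends → [3, 11, 13]
9 → replaces 11 → [3, 9, 13]
9 → already a tail → [3, 9, 13]
1 → replaces 3 → [1, 9, 13]
3 → replaces 9 → [1, 3, 13]
9 → replaces 13 → [1, 3, 9]
10 → extends → [1, 3, 9, 10]
6 → replaces 9 → [1, 3, 6, 10]
10 → already a tail → [1, 3, 6, 10]
Four tails, so the longest strictly increasing subsequence has length 4 (e.g. 1, 3, 9, 10).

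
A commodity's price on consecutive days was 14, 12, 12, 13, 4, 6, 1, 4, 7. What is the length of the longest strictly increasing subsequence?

Track the smallest tail for each achievable length (strict):
14 → extends → [14]
12 → replaces 14 → [12]
12 → already a tail → [12]
13 → extends → [12, 13]
4 → replaces 12 → [4, 13]
6 → replaces 13 → [4, 6]
1 → replaces 4 → [1, 6]
4 → replaces 6 → [1, 4]
7 → extends → [1, 4, 7]
Three tails, so the longest strictly increasing subsequence has length 3 (e.g. 4, 6, 7).

3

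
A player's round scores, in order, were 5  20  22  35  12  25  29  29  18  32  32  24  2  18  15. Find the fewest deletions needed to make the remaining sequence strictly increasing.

9

Fewest deletions = n − (longest strictly increasing subsequence).
Patience tails:
5 → extends → [5]
20 → extends → [5, 20]
22 → extends → [5, 20, 22]
35 → extends → [5, 20, 22, 35]
12 → replaces 20 → [5, 12, 22, 35]
25 → replaces 35 → [5, 12, 22, 25]
29 → extends → [5, 12, 22, 25, 29]
29 → already a tail → [5, 12, 22, 25, 29]
18 → replaces 22 → [5, 12, 18, 25, 29]
32 → extends → [5, 12, 18, 25, 29, 32]
32 → already a tail → [5, 12, 18, 25, 29, 32]
24 → replaces 25 → [5, 12, 18, 24, 29, 32]
2 → replaces 5 → [2, 12, 18, 24, 29, 32]
18 → already a tail → [2, 12, 18, 24, 29, 32]
15 → replaces 18 → [2, 12, 15, 24, 29, 32]
Longest strictly increasing subsequence has length 6, so deletions = 15 − 6 = 9.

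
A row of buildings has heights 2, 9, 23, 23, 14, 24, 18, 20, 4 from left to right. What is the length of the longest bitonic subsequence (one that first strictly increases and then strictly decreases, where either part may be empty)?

6

inc[i] = longest strictly increasing subsequence ending at i; dec[i] = longest strictly decreasing subsequence starting at i:
i:      1  2  3  4  5  6  7  8  9
a[i]:   2  9 23 23 14 24 18 20  4
inc:    1  2  3  3  3  4  4  5  2
dec:    1  2  3  3  2  3  2  2  1
Best peak at i=6 (value 24): inc=4, dec=3, length 4+3−1 = 6.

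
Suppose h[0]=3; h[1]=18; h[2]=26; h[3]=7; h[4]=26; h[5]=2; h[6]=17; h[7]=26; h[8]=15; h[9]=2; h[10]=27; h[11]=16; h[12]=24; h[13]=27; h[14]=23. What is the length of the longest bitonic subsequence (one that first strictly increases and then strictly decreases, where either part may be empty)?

7

inc[i] = longest strictly increasing subsequence ending at i; dec[i] = longest strictly decreasing subsequence starting at i:
i:      0  1  2  3  4  5  6  7  8  9 10 11 12 13 14
h[i]:   3 18 26  7 26  2 17 26 15  2 27 16 24 27 23
inc:    1  2  3  2  3  1  3  4  3  1  5  4  5  6  5
dec:    2  4  4  2  4  1  3  3  2  1  3  1  2  2  1
Best peak at i=10 (value 27): inc=5, dec=3, length 5+3−1 = 7.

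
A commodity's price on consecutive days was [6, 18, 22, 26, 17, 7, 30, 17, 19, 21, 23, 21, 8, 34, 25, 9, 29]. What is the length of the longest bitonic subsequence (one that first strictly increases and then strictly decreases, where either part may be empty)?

inc[i] = longest strictly increasing subsequence ending at i; dec[i] = longest strictly decreasing subsequence starting at i:
i:      1  2  3  4  5  6  7  8  9 10 11 12 13 14 15 16 17
a[i]:   6 18 22 26 17  7 30 17 19 21 23 21  8 34 25  9 29
inc:    1  2  3  4  2  2  5  3  4  5  6  5  3  7  7  4  8
dec:    1  3  3  4  2  1  4  2  2  2  3  2  1  3  2  1  1
Best peak at i=14 (value 34): inc=7, dec=3, length 7+3−1 = 9.

9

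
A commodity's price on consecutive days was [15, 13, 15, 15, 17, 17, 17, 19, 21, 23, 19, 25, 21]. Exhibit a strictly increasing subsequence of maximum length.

Patience tails give the LIS length; then backtrack through the dp parents:
15 → extends → [15]
13 → replaces 15 → [13]
15 → extends → [13, 15]
15 → already a tail → [13, 15]
17 → extends → [13, 15, 17]
17 → already a tail → [13, 15, 17]
17 → already a tail → [13, 15, 17]
19 → extends → [13, 15, 17, 19]
21 → extends → [13, 15, 17, 19, 21]
23 → extends → [13, 15, 17, 19, 21, 23]
19 → already a tail → [13, 15, 17, 19, 21, 23]
25 → extends → [13, 15, 17, 19, 21, 23, 25]
21 → already a tail → [13, 15, 17, 19, 21, 23, 25]
Length 7; one witness is 13, 15, 17, 19, 21, 23, 25.

13, 15, 17, 19, 21, 23, 25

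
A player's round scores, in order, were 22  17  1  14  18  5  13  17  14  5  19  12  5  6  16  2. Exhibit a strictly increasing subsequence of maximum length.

Patience tails give the LIS length; then backtrack through the dp parents:
22 → extends → [22]
17 → replaces 22 → [17]
1 → replaces 17 → [1]
14 → extends → [1, 14]
18 → extends → [1, 14, 18]
5 → replaces 14 → [1, 5, 18]
13 → replaces 18 → [1, 5, 13]
17 → extends → [1, 5, 13, 17]
14 → replaces 17 → [1, 5, 13, 14]
5 → already a tail → [1, 5, 13, 14]
19 → extends → [1, 5, 13, 14, 19]
12 → replaces 13 → [1, 5, 12, 14, 19]
5 → already a tail → [1, 5, 12, 14, 19]
6 → replaces 12 → [1, 5, 6, 14, 19]
16 → replaces 19 → [1, 5, 6, 14, 16]
2 → replaces 5 → [1, 2, 6, 14, 16]
Length 5; one witness is 1, 5, 13, 17, 19.

1, 5, 13, 17, 19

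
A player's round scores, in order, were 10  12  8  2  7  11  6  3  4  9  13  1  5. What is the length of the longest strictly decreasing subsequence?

6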